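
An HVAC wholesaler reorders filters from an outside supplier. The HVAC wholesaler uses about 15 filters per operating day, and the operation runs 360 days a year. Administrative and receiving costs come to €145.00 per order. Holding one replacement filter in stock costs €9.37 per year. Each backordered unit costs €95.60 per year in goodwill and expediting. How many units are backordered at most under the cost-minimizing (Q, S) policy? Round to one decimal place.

Annual demand D = 15 × 360 = 5,400.
With planned backorders, Q* = √(2DS/H) · √((H+B)/B).
√(2DS/H) = √(2 × 5,400 × 145 / 9.37) = 408.814.
√((H+B)/B) = √((9.37+95.6)/95.6) = 1.0479.
Q* ≈ 428.381.
S* = Q* · H/(H+B) = 428.381 × 9.37/104.97 ≈ 38.239.

S* ≈ 38.2 filters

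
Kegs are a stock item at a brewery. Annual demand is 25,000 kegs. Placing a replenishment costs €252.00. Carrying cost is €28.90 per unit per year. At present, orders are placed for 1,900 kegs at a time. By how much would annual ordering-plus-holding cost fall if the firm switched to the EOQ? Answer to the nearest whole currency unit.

Extra cost ≈ €11,688 per year

EOQ = √(2DS/H) = √(2 × 25,000 × 252 / 28.9) ≈ 660.29.
Cost at Q* = (D/Q*)S + (Q*/2)H = √(2DSH) ≈ €19,082.45.
Cost at Q = 1,900: (25,000/1,900)×252 + (1,900/2)×28.9 = €3,315.79 + €27,455.00 = €30,770.79.
Excess = €30,770.79 − €19,082.45 = €11,688.34.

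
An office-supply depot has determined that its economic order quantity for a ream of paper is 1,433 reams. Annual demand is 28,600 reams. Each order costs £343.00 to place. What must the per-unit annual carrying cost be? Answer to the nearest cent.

The basic EOQ model gives Q* = √(2DS/H); rearrange for the unknown.
From Q* = √(2DS/H): H = 2DS / Q*² = 2 × 28,600 × 343 / 1,433² = 9.5543.

H ≈ £9.55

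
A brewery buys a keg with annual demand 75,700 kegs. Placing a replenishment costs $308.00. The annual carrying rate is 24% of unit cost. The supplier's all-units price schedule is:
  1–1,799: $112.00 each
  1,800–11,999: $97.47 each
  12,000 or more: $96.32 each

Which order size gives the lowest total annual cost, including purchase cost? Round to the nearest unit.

Q* ≈ 1,800 kegs

Holding cost per unit per year at price C is H = 0.24·C.
For each price level, check whether its EOQ is feasible; otherwise the best quantity at that price is the breakpoint.
EOQ at $112.00 = 1317.1 (feasible in tier 1): TC = 75,700×$112.00 + (75,700/1317.1)×308 + (1317.1/2)×0.24×$112.00 = $8,513,804.05.
EOQ at $97.47 = 1411.9 < 1800, so use break Q=1800: TC = 75,700×$97.47 + (75,700/1800.0)×308 + (1800.0/2)×0.24×$97.47 = $7,412,485.63.
EOQ at $96.32 = 1420.3 < 12000, so use break Q=12000: TC = 75,700×$96.32 + (75,700/12000.0)×308 + (12000.0/2)×0.24×$96.32 = $7,432,067.77.
Lowest total cost is $7,412,485.63 at Q = 1800.0.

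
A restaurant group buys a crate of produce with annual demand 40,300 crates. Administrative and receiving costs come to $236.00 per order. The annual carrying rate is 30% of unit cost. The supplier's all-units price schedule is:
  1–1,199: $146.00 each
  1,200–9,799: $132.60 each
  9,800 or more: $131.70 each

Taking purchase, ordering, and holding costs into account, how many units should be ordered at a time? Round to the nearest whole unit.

Holding cost per unit per year at price C is H = 0.30·C.
Evaluate total cost at each tier's feasible EOQ or, if the EOQ is below the tier, at the tier's minimum quantity.
EOQ at $146.00 = 659.0 (feasible in tier 1): TC = 40,300×$146.00 + (40,300/659.0)×236 + (659.0/2)×0.30×$146.00 = $5,912,664.27.
EOQ at $132.60 = 691.5 < 1200, so use break Q=1200: TC = 40,300×$132.60 + (40,300/1200.0)×236 + (1200.0/2)×0.30×$132.60 = $5,375,573.67.
EOQ at $131.70 = 693.9 < 9800, so use break Q=9800: TC = 40,300×$131.70 + (40,300/9800.0)×236 + (9800.0/2)×0.30×$131.70 = $5,502,079.49.
Lowest total cost is $5,375,573.67 at Q = 1200.0.

Q* ≈ 1,200 crates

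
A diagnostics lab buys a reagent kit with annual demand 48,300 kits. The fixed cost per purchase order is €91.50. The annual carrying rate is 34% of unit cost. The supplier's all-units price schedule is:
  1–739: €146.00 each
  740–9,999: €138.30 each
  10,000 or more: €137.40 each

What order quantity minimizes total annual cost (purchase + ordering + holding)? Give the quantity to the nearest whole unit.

Holding cost per unit per year at price C is H = 0.34·C.
Evaluate total cost at each tier's feasible EOQ or, if the EOQ is below the tier, at the tier's minimum quantity.
EOQ at €146.00 = 422.0 (feasible in tier 1): TC = 48,300×€146.00 + (48,300/422.0)×91.5 + (422.0/2)×0.34×€146.00 = €7,072,746.67.
EOQ at €138.30 = 433.6 < 740, so use break Q=740: TC = 48,300×€138.30 + (48,300/740.0)×91.5 + (740.0/2)×0.34×€138.30 = €6,703,260.37.
EOQ at €137.40 = 435.0 < 10000, so use break Q=10000: TC = 48,300×€137.40 + (48,300/10000.0)×91.5 + (10000.0/2)×0.34×€137.40 = €6,870,441.95.
Lowest total cost is €6,703,260.37 at Q = 740.0.

Q* ≈ 740 kits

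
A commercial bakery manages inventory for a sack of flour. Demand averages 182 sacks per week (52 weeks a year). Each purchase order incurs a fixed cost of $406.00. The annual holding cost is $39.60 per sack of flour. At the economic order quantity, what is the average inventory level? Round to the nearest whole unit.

Annual demand D = 182 × 52 = 9,464.
The optimal lot size = √(2DS/H) = √(2 × 9,464 × 406 / 39.6) ≈ 440.52.
Average inventory = Q*/2 ≈ 440.52 / 2 = 220.261.

Average inventory ≈ 220 sacks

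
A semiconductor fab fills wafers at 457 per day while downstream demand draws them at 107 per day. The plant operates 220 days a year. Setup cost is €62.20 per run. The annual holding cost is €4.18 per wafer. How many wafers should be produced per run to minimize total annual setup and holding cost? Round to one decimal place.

Annual demand D = 107 × 220 = 23,540.
Production build-up factor (1 − d/p) = 1 − 107/457 = 0.7659.
Q* = √(2DS / (H(1 − d/p))) = √(2 × 23,540 × 62.2 / (4.18 × 0.7659)).
= √(2,928,376 / 3.2013) ≈ 956.422.

Q* ≈ 956.4 wafers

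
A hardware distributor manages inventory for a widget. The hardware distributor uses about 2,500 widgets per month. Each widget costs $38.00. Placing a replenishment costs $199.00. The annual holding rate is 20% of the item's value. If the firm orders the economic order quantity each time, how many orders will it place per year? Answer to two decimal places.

N ≈ 23.93 orders per year

Annual demand D = 2,500 × 12 = 30,000.
Holding cost H = 0.20 × $38.00 = $7.6000 per unit per year.
EOQ = √(2DS/H) = √(2 × 30,000 × 199 / 7.6) ≈ 1253.42.
Orders per year = D / Q* = 30,000 / 1253.42 ≈ 23.935.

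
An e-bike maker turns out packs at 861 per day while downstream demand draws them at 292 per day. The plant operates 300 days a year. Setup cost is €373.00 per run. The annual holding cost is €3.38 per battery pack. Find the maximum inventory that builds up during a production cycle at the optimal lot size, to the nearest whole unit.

Annual demand D = 292 × 300 = 87,600.
Production build-up factor (1 − d/p) = 1 − 292/861 = 0.6609.
Q* = √(2DS / (H(1 − d/p))) = √(2 × 87,600 × 373 / (3.38 × 0.6609)).
= √(65,349,600 / 2.2337) ≈ 5408.895.
Maximum inventory = Q*(1 − d/p) = 5408.895 × 0.6609 ≈ 3574.520.

I_max ≈ 3,575 packs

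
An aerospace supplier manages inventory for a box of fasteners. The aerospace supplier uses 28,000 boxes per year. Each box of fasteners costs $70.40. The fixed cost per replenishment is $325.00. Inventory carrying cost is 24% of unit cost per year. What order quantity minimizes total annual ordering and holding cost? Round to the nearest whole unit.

Q* ≈ 1,038 boxes

Holding cost H = 0.24 × $70.40 = $16.8960 per unit per year.
EOQ = √(2DS / H) = √(2 × 28,000 × 325 / 16.896).
= √(18,200,000 / 16.896) = √1,077,178.0303 ≈ 1037.872.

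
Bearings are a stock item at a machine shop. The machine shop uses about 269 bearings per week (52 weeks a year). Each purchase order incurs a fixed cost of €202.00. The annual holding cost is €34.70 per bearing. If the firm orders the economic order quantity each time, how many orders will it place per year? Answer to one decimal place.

N ≈ 34.7 orders per year

Annual demand D = 269 × 52 = 13,988.
The optimal lot size = √(2DS/H) = √(2 × 13,988 × 202 / 34.7) ≈ 403.56.
Orders per year = D / Q* = 13,988 / 403.56 ≈ 34.662.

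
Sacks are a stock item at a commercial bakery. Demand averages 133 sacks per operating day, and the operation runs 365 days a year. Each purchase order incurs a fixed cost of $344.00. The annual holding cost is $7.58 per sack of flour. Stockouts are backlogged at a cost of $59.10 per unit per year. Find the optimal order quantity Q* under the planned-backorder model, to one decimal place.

Q* ≈ 2,229.6 sacks

Annual demand D = 133 × 365 = 48,545.
With planned backorders, Q* = √(2DS/H) · √((H+B)/B).
√(2DS/H) = √(2 × 48,545 × 344 / 7.58) = 2099.094.
√((H+B)/B) = √((7.58+59.1)/59.1) = 1.0622.
Q* ≈ 2229.646.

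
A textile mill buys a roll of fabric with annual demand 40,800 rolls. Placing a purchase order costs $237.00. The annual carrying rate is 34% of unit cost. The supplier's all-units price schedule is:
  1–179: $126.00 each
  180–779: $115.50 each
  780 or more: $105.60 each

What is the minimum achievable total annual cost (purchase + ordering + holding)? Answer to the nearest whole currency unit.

Holding cost per unit per year at price C is H = 0.34·C.
Candidates are each tier's EOQ (if it falls in that tier) and each price-break quantity.
Tier 1 ($126.00): EOQ = 671.9 exceeds tier's upper bound 179, so this tier is dominated.
EOQ at $115.50 = 701.8 (feasible in tier 2): TC = 40,800×$115.50 + (40,800/701.8)×237 + (701.8/2)×0.34×$115.50 = $4,739,958.13.
EOQ at $105.60 = 733.9 < 780, so use break Q=780: TC = 40,800×$105.60 + (40,800/780.0)×237 + (780.0/2)×0.34×$105.60 = $4,334,879.48.
Lowest total cost among the candidates is at Q = 780.0.

TC* ≈ $4,334,879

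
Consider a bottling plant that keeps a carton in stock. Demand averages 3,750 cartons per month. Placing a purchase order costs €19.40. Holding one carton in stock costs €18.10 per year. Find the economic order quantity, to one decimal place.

Q* ≈ 310.6 cartons

Annual demand D = 3,750 × 12 = 45,000.
EOQ = √(2DS / H) = √(2 × 45,000 × 19.4 / 18.1).
= √(1,746,000 / 18.1) = √96,464.0884 ≈ 310.587.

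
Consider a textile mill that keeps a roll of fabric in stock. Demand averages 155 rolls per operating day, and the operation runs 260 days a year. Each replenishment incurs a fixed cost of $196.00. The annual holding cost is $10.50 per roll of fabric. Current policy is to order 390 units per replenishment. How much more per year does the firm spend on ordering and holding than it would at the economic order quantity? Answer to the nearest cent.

Extra cost ≈ $9,421.59 per year

Annual demand D = 155 × 260 = 40,300.
EOQ = √(2DS/H) = √(2 × 40,300 × 196 / 10.5) ≈ 1226.59.
Cost at Q* = (D/Q*)S + (Q*/2)H = √(2DSH) ≈ $12,879.24.
Cost at Q = 390: (40,300/390)×196 + (390/2)×10.5 = $20,253.33 + $2,047.50 = $22,300.83.
Excess = $22,300.83 − $12,879.24 = $9,421.59.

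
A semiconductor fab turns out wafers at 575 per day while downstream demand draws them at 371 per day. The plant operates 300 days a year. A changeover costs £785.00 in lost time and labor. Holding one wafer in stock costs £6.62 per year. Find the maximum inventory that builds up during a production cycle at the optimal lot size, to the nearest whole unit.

Annual demand D = 371 × 300 = 111,300.
Production build-up factor (1 − d/p) = 1 − 371/575 = 0.3548.
Q* = √(2DS / (H(1 − d/p))) = √(2 × 111,300 × 785 / (6.62 × 0.3548)).
= √(174,741,000 / 2.3487) ≈ 8625.559.
Maximum inventory = Q*(1 − d/p) = 8625.559 × 0.3548 ≈ 3060.198.

I_max ≈ 3,060 wafers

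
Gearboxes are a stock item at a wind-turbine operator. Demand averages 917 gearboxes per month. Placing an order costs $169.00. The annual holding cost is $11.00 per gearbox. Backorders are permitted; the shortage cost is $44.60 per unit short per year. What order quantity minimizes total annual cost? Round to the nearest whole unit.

Q* ≈ 649 gearboxes

Annual demand D = 917 × 12 = 11,004.
With planned backorders, Q* = √(2DS/H) · √((H+B)/B).
√(2DS/H) = √(2 × 11,004 × 169 / 11) = 581.483.
√((H+B)/B) = √((11+44.6)/44.6) = 1.1165.
Q* ≈ 649.243.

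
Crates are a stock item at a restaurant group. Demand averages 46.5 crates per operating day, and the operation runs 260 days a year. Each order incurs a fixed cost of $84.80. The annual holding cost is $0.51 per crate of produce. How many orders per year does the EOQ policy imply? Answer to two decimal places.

Annual demand D = 46.5 × 260 = 12,090.
The optimal lot size = √(2DS/H) = √(2 × 12,090 × 84.8 / 0.51) ≈ 2005.12.
Orders per year = D / Q* = 12,090 / 2005.12 ≈ 6.030.

N ≈ 6.03 orders per year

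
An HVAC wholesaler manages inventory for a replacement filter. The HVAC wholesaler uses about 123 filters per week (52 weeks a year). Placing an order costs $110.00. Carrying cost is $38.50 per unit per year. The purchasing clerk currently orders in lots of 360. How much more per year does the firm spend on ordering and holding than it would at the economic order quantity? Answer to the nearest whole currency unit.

Annual demand D = 123 × 52 = 6,396.
EOQ = √(2DS/H) = √(2 × 6,396 × 110 / 38.5) ≈ 191.18.
Cost at Q* = (D/Q*)S + (Q*/2)H = √(2DSH) ≈ $7,360.31.
Cost at Q = 360: (6,396/360)×110 + (360/2)×38.5 = $1,954.33 + $6,930.00 = $8,884.33.
Excess = $8,884.33 − $7,360.31 = $1,524.03.

Extra cost ≈ $1,524 per year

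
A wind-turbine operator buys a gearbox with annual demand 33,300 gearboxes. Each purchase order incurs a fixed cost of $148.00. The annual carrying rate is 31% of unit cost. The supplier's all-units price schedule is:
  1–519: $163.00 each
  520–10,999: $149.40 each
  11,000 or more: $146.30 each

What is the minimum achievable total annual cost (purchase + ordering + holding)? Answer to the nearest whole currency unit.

Holding cost per unit per year at price C is H = 0.31·C.
For each price level, check whether its EOQ is feasible; otherwise the best quantity at that price is the breakpoint.
EOQ at $163.00 = 441.7 (feasible in tier 1): TC = 33,300×$163.00 + (33,300/441.7)×148 + (441.7/2)×0.31×$163.00 = $5,450,217.35.
EOQ at $149.40 = 461.3 < 520, so use break Q=520: TC = 33,300×$149.40 + (33,300/520.0)×148 + (520.0/2)×0.31×$149.40 = $4,996,539.33.
EOQ at $146.30 = 466.2 < 11000, so use break Q=11000: TC = 33,300×$146.30 + (33,300/11000.0)×148 + (11000.0/2)×0.31×$146.30 = $5,121,679.54.
Lowest total cost among the candidates is at Q = 520.0.

TC* ≈ $4,996,539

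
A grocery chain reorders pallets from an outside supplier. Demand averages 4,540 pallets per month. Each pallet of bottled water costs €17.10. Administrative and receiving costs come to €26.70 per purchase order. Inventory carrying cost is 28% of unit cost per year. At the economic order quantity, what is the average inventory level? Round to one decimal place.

Average inventory ≈ 389.7 pallets

Annual demand D = 4,540 × 12 = 54,480.
Holding cost H = 0.28 × €17.10 = €4.7880 per unit per year.
Q* = √(2DS/H) = √(2 × 54,480 × 26.7 / 4.788) ≈ 779.49.
Average inventory = Q*/2 ≈ 779.49 / 2 = 389.746.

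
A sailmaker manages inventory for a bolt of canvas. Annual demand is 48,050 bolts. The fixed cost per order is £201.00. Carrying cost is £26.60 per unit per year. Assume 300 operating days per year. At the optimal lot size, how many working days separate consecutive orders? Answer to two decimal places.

The optimal lot size = √(2DS/H) = √(2 × 48,050 × 201 / 26.6) ≈ 852.16.
Cycle time = Q*/D × 300 = 852.16 / 48,050 × 300 ≈ 5.320 days.

T ≈ 5.32 days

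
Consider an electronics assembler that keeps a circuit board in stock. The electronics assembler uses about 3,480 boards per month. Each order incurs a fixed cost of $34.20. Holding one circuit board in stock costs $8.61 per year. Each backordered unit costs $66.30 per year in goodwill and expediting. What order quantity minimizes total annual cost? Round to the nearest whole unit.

Annual demand D = 3,480 × 12 = 41,760.
With planned backorders, Q* = √(2DS/H) · √((H+B)/B).
√(2DS/H) = √(2 × 41,760 × 34.2 / 8.61) = 575.979.
√((H+B)/B) = √((8.61+66.3)/66.3) = 1.0630.
Q* ≈ 612.237.

Q* ≈ 612 boards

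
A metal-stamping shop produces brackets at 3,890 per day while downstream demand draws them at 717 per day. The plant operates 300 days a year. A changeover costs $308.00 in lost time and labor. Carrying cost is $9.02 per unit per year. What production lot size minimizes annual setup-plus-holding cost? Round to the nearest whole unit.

Q* ≈ 4,244 brackets

Annual demand D = 717 × 300 = 215,100.
Production build-up factor (1 − d/p) = 1 − 717/3,890 = 0.8157.
Q* = √(2DS / (H(1 − d/p))) = √(2 × 215,100 × 308 / (9.02 × 0.8157)).
= √(132,501,600 / 7.3574) ≈ 4243.723.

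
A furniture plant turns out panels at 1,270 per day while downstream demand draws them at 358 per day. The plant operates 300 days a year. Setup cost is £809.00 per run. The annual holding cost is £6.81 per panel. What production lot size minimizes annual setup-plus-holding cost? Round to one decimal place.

Annual demand D = 358 × 300 = 107,400.
Production build-up factor (1 − d/p) = 1 − 358/1,270 = 0.7181.
Q* = √(2DS / (H(1 − d/p))) = √(2 × 107,400 × 809 / (6.81 × 0.7181)).
= √(173,773,200 / 4.8903) ≈ 5961.043.

Q* ≈ 5,961.0 panels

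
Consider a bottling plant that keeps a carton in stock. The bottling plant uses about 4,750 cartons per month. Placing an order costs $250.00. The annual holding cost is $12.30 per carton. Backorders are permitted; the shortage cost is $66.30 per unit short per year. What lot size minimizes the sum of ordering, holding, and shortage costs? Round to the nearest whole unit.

Annual demand D = 4,750 × 12 = 57,000.
With planned backorders, Q* = √(2DS/H) · √((H+B)/B).
√(2DS/H) = √(2 × 57,000 × 250 / 12.3) = 1522.194.
√((H+B)/B) = √((12.3+66.3)/66.3) = 1.0888.
Q* ≈ 1657.389.

Q* ≈ 1,657 cartons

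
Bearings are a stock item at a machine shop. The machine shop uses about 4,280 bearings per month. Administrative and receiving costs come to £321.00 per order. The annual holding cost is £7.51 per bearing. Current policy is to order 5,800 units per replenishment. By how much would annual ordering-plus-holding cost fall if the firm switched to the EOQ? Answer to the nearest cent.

Annual demand D = 4,280 × 12 = 51,360.
EOQ = √(2DS/H) = √(2 × 51,360 × 321 / 7.51) ≈ 2095.37.
Cost at Q* = (D/Q*)S + (Q*/2)H = √(2DSH) ≈ £15,736.20.
Cost at Q = 5,800: (51,360/5,800)×321 + (5,800/2)×7.51 = £2,842.51 + £21,779.00 = £24,621.51.
Excess = £24,621.51 − £15,736.20 = £8,885.31.

Extra cost ≈ £8,885.31 per year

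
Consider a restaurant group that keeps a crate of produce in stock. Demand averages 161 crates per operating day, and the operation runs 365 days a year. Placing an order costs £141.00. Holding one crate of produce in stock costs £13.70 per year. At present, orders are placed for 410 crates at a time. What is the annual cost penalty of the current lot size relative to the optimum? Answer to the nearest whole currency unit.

Extra cost ≈ £7,950 per year

Annual demand D = 161 × 365 = 58,765.
EOQ = √(2DS/H) = √(2 × 58,765 × 141 / 13.7) ≈ 1099.83.
Cost at Q* = (D/Q*)S + (Q*/2)H = √(2DSH) ≈ £15,067.60.
Cost at Q = 410: (58,765/410)×141 + (410/2)×13.7 = £20,209.43 + £2,808.50 = £23,017.93.
Excess = £23,017.93 − £15,067.60 = £7,950.32.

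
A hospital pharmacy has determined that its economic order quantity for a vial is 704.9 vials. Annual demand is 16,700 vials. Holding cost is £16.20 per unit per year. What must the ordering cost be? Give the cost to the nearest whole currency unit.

Squaring Q* = √(2DS/H) gives Q*² = 2DS/H.
From Q* = √(2DS/H): S = Q*²H / (2D) = 704.9² × 16.2 / (2 × 16,700) = 241.0036.

S ≈ £241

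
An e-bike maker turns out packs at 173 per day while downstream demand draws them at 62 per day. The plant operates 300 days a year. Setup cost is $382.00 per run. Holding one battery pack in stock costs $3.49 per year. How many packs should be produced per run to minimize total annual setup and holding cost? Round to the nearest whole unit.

Annual demand D = 62 × 300 = 18,600.
Production build-up factor (1 − d/p) = 1 − 62/173 = 0.6416.
Q* = √(2DS / (H(1 − d/p))) = √(2 × 18,600 × 382 / (3.49 × 0.6416)).
= √(14,210,400 / 2.2392) ≈ 2519.138.

Q* ≈ 2,519 packs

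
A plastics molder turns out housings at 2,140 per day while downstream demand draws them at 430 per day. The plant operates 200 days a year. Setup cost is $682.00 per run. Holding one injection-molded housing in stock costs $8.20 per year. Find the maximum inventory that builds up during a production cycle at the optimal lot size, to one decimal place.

Annual demand D = 430 × 200 = 86,000.
Production build-up factor (1 − d/p) = 1 − 430/2,140 = 0.7991.
Q* = √(2DS / (H(1 − d/p))) = √(2 × 86,000 × 682 / (8.2 × 0.7991)).
= √(117,304,000 / 6.5523) ≈ 4231.149.
Maximum inventory = Q*(1 − d/p) = 4231.149 × 0.7991 ≈ 3380.965.

I_max ≈ 3,381.0 housings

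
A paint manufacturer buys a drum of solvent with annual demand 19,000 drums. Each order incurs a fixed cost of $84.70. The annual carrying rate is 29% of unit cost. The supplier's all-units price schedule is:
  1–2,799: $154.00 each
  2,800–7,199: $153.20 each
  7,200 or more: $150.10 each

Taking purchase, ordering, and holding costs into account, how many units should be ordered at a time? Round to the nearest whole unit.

Q* ≈ 268 drums

Holding cost per unit per year at price C is H = 0.29·C.
Evaluate total cost at each tier's feasible EOQ or, if the EOQ is below the tier, at the tier's minimum quantity.
EOQ at $154.00 = 268.5 (feasible in tier 1): TC = 19,000×$154.00 + (19,000/268.5)×84.7 + (268.5/2)×0.29×$154.00 = $2,937,989.27.
EOQ at $153.20 = 269.2 < 2800, so use break Q=2800: TC = 19,000×$153.20 + (19,000/2800.0)×84.7 + (2800.0/2)×0.29×$153.20 = $2,973,573.95.
EOQ at $150.10 = 271.9 < 7200, so use break Q=7200: TC = 19,000×$150.10 + (19,000/7200.0)×84.7 + (7200.0/2)×0.29×$150.10 = $3,008,827.91.
Lowest total cost is $2,937,989.27 at Q = 268.5.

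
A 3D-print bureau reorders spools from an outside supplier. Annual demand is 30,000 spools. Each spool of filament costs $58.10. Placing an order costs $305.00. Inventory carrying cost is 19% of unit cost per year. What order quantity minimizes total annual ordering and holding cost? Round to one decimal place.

Holding cost H = 0.19 × $58.10 = $11.0390 per unit per year.
EOQ = √(2DS / H) = √(2 × 30,000 × 305 / 11.039).
= √(18,300,000 / 11.039) = √1,657,758.855 ≈ 1287.540.

Q* ≈ 1,287.5 spools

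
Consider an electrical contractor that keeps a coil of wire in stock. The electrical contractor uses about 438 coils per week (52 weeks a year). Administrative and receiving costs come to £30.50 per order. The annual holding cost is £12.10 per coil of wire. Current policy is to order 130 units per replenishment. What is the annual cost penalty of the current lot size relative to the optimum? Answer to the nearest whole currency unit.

Extra cost ≈ £2,030 per year

Annual demand D = 438 × 52 = 22,776.
EOQ = √(2DS/H) = √(2 × 22,776 × 30.5 / 12.1) ≈ 338.85.
Cost at Q* = (D/Q*)S + (Q*/2)H = √(2DSH) ≈ £4,100.12.
Cost at Q = 130: (22,776/130)×30.5 + (130/2)×12.1 = £5,343.60 + £786.50 = £6,130.10.
Excess = £6,130.10 − £4,100.12 = £2,029.98.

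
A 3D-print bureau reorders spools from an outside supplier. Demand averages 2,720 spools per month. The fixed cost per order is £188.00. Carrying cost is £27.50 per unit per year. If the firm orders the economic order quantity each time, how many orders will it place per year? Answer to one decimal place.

N ≈ 48.9 orders per year

Annual demand D = 2,720 × 12 = 32,640.
The optimal lot size = √(2DS/H) = √(2 × 32,640 × 188 / 27.5) ≈ 668.04.
Orders per year = D / Q* = 32,640 / 668.04 ≈ 48.859.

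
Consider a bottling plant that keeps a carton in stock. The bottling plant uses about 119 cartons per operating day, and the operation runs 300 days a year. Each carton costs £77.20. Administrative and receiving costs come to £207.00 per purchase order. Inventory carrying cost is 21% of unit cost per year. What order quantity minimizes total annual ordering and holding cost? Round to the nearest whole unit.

Q* ≈ 955 cartons

Annual demand D = 119 × 300 = 35,700.
Holding cost H = 0.21 × £77.20 = £16.2120 per unit per year.
EOQ = √(2DS / H) = √(2 × 35,700 × 207 / 16.212).
= √(14,779,800 / 16.212) = √911,658.0311 ≈ 954.808.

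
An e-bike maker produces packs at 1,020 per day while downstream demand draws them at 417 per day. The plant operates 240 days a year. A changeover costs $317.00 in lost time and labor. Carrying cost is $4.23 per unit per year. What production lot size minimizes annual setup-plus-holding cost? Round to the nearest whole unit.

Q* ≈ 5,037 packs

Annual demand D = 417 × 240 = 100,080.
Production build-up factor (1 − d/p) = 1 − 417/1,020 = 0.5912.
Q* = √(2DS / (H(1 − d/p))) = √(2 × 100,080 × 317 / (4.23 × 0.5912)).
= √(63,450,720 / 2.5007) ≈ 5037.204.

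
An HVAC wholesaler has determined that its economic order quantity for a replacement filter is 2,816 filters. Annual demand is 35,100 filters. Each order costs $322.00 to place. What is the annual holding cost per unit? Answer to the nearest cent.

H ≈ $2.85

The basic EOQ model gives Q* = √(2DS/H); rearrange for the unknown.
From Q* = √(2DS/H): H = 2DS / Q*² = 2 × 35,100 × 322 / 2,816² = 2.8505.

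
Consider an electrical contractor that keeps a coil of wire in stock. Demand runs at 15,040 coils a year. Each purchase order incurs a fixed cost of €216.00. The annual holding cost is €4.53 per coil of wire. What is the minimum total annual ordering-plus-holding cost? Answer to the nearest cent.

TC* ≈ €5,425.19

The optimal lot size = √(2DS/H) = √(2 × 15,040 × 216 / 4.53) ≈ 1197.61.
At Q*, ordering cost (D/Q*)S equals holding cost (Q*/2)H, each = √(DSH/2).
Minimum total = √(2DSH) = √(2 × 15,040 × 216 × 4.53) ≈ 5425.189.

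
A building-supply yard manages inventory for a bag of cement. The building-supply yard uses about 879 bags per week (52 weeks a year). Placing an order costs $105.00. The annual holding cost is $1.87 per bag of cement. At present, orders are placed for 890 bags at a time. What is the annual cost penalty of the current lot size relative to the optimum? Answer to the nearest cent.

Annual demand D = 879 × 52 = 45,708.
EOQ = √(2DS/H) = √(2 × 45,708 × 105 / 1.87) ≈ 2265.61.
Cost at Q* = (D/Q*)S + (Q*/2)H = √(2DSH) ≈ $4,236.69.
Cost at Q = 890: (45,708/890)×105 + (890/2)×1.87 = $5,392.52 + $832.15 = $6,224.67.
Excess = $6,224.67 − $4,236.69 = $1,987.98.

Extra cost ≈ $1,987.98 per year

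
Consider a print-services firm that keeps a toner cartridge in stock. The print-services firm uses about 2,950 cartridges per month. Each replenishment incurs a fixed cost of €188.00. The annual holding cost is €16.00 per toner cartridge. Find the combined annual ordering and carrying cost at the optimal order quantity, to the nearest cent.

TC* ≈ €14,593.37

Annual demand D = 2,950 × 12 = 35,400.
Q* = √(2DS/H) = √(2 × 35,400 × 188 / 16) ≈ 912.09.
At Q*, ordering cost (D/Q*)S equals holding cost (Q*/2)H, each = √(DSH/2).
Minimum total = √(2DSH) = √(2 × 35,400 × 188 × 16) ≈ 14593.368.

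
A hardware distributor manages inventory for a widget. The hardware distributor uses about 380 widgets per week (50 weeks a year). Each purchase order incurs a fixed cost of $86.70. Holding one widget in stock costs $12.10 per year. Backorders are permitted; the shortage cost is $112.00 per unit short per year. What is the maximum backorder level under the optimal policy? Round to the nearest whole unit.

Annual demand D = 380 × 50 = 19,000.
With planned backorders, Q* = √(2DS/H) · √((H+B)/B).
√(2DS/H) = √(2 × 19,000 × 86.7 / 12.1) = 521.806.
√((H+B)/B) = √((12.1+112)/112) = 1.0526.
Q* ≈ 549.270.
S* = Q* · H/(H+B) = 549.270 × 12.1/124.1 ≈ 53.555.

S* ≈ 54 widgets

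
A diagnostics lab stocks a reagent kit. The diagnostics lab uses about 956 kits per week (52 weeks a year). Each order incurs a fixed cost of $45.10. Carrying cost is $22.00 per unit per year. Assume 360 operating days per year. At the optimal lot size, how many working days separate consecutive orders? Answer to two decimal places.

Annual demand D = 956 × 52 = 49,712.
The optimal lot size = √(2DS/H) = √(2 × 49,712 × 45.1 / 22) ≈ 451.46.
Cycle time = Q*/D × 360 = 451.46 / 49,712 × 360 ≈ 3.269 days.

T ≈ 3.27 days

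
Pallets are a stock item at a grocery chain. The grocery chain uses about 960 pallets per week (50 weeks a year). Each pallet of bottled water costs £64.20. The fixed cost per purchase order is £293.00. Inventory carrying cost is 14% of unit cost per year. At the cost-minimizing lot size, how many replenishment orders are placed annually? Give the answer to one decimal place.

Annual demand D = 960 × 50 = 48,000.
Holding cost H = 0.14 × £64.20 = £8.9880 per unit per year.
The optimal lot size = √(2DS/H) = √(2 × 48,000 × 293 / 8.988) ≈ 1769.04.
Orders per year = D / Q* = 48,000 / 1769.04 ≈ 27.133.

N ≈ 27.1 orders per year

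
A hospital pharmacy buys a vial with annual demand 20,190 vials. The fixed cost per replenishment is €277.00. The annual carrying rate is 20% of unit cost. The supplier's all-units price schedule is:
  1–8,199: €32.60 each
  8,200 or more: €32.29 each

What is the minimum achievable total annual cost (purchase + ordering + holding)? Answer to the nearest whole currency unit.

Holding cost per unit per year at price C is H = 0.20·C.
For each price level, check whether its EOQ is feasible; otherwise the best quantity at that price is the breakpoint.
EOQ at €32.60 = 1309.8 (feasible in tier 1): TC = 20,190×€32.60 + (20,190/1309.8)×277 + (1309.8/2)×0.20×€32.60 = €666,733.78.
EOQ at €32.29 = 1316.1 < 8200, so use break Q=8200: TC = 20,190×€32.29 + (20,190/8200.0)×277 + (8200.0/2)×0.20×€32.29 = €679,094.93.
Lowest total cost among the candidates is at Q = 1309.8.

TC* ≈ €666,734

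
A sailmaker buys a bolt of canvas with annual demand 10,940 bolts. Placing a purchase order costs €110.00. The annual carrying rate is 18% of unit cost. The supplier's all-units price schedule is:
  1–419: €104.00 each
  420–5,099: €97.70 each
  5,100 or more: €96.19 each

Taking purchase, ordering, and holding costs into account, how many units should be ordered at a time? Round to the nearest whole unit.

Q* ≈ 420 bolts

Holding cost per unit per year at price C is H = 0.18·C.
Candidates are each tier's EOQ (if it falls in that tier) and each price-break quantity.
EOQ at €104.00 = 358.6 (feasible in tier 1): TC = 10,940×€104.00 + (10,940/358.6)×110 + (358.6/2)×0.18×€104.00 = €1,144,472.32.
EOQ at €97.70 = 369.9 < 420, so use break Q=420: TC = 10,940×€97.70 + (10,940/420.0)×110 + (420.0/2)×0.18×€97.70 = €1,075,396.30.
EOQ at €96.19 = 372.8 < 5100, so use break Q=5100: TC = 10,940×€96.19 + (10,940/5100.0)×110 + (5100.0/2)×0.18×€96.19 = €1,096,705.77.
Lowest total cost is €1,075,396.30 at Q = 420.0.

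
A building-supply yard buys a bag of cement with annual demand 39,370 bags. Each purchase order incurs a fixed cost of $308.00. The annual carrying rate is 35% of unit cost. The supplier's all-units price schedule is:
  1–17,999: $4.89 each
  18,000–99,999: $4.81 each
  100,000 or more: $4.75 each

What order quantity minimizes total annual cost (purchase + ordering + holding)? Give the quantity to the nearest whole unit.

Holding cost per unit per year at price C is H = 0.35·C.
For each price level, check whether its EOQ is feasible; otherwise the best quantity at that price is the breakpoint.
EOQ at $4.89 = 3764.3 (feasible in tier 1): TC = 39,370×$4.89 + (39,370/3764.3)×308 + (3764.3/2)×0.35×$4.89 = $198,961.91.
EOQ at $4.81 = 3795.5 < 18000, so use break Q=18000: TC = 39,370×$4.81 + (39,370/18000.0)×308 + (18000.0/2)×0.35×$4.81 = $205,194.86.
EOQ at $4.75 = 3819.4 < 100000, so use break Q=100000: TC = 39,370×$4.75 + (39,370/100000.0)×308 + (100000.0/2)×0.35×$4.75 = $270,253.76.
Lowest total cost is $198,961.91 at Q = 3764.3.

Q* ≈ 3,764 bags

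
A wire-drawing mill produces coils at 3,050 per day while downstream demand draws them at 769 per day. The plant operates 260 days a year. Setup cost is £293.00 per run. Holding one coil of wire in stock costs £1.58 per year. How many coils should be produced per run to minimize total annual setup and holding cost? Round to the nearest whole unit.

Annual demand D = 769 × 260 = 199,940.
Production build-up factor (1 − d/p) = 1 − 769/3,050 = 0.7479.
Q* = √(2DS / (H(1 − d/p))) = √(2 × 199,940 × 293 / (1.58 × 0.7479)).
= √(117,164,840 / 1.1816) ≈ 9957.662.

Q* ≈ 9,958 coils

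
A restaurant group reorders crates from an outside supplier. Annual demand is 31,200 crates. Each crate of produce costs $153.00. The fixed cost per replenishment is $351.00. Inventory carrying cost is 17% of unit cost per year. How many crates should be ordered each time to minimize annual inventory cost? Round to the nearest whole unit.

Q* ≈ 918 crates

Holding cost H = 0.17 × $153.00 = $26.0100 per unit per year.
EOQ = √(2DS / H) = √(2 × 31,200 × 351 / 26.01).
= √(21,902,400 / 26.01) = √842,076.1246 ≈ 917.647.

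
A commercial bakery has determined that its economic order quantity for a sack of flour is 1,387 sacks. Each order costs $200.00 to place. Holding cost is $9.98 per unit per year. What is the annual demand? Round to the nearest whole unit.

Squaring Q* = √(2DS/H) gives Q*² = 2DS/H.
From Q* = √(2DS/H): D = Q*²H / (2S) = 1,387² × 9.98 / (2 × 200) = 47998.037.

D ≈ 47,998 sacks per year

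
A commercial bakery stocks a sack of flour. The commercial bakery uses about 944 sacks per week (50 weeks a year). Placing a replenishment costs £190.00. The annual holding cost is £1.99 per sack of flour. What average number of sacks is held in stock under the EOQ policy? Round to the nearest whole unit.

Average inventory ≈ 1,501 sacks

Annual demand D = 944 × 50 = 47,200.
EOQ = √(2DS/H) = √(2 × 47,200 × 190 / 1.99) ≈ 3002.18.
Average inventory = Q*/2 ≈ 3002.18 / 2 = 1501.088.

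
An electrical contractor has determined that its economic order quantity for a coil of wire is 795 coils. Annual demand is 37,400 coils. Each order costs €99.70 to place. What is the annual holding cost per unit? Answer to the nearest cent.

H ≈ €11.80

Squaring Q* = √(2DS/H) gives Q*² = 2DS/H.
From Q* = √(2DS/H): H = 2DS / Q*² = 2 × 37,400 × 99.7 / 795² = 11.7995.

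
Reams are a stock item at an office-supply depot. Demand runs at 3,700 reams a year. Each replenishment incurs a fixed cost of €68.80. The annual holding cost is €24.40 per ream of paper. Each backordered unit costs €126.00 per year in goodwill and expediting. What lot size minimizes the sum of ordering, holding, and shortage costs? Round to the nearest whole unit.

Q* ≈ 158 reams

With planned backorders, Q* = √(2DS/H) · √((H+B)/B).
√(2DS/H) = √(2 × 3,700 × 68.8 / 24.4) = 144.449.
√((H+B)/B) = √((24.4+126)/126) = 1.0925.
Q* ≈ 157.817.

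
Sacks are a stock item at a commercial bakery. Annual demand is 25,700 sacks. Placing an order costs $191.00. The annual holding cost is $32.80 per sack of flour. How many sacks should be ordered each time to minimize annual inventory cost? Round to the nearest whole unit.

EOQ = √(2DS / H) = √(2 × 25,700 × 191 / 32.8).
= √(9,817,400 / 32.8) = √299,310.9756 ≈ 547.093.

Q* ≈ 547 sacks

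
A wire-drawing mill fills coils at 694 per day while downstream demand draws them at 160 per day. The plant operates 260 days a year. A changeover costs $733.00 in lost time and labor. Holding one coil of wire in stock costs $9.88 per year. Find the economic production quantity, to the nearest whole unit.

Annual demand D = 160 × 260 = 41,600.
Production build-up factor (1 − d/p) = 1 − 160/694 = 0.7695.
Q* = √(2DS / (H(1 − d/p))) = √(2 × 41,600 × 733 / (9.88 × 0.7695)).
= √(60,985,600 / 7.6022) ≈ 2832.333.

Q* ≈ 2,832 coils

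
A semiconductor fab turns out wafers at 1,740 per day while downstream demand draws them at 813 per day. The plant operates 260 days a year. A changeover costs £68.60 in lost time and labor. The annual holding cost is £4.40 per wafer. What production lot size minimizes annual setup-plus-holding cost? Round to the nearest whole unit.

Q* ≈ 3,517 wafers

Annual demand D = 813 × 260 = 211,380.
Production build-up factor (1 − d/p) = 1 − 813/1,740 = 0.5328.
Q* = √(2DS / (H(1 − d/p))) = √(2 × 211,380 × 68.6 / (4.4 × 0.5328)).
= √(29,001,336 / 2.3441) ≈ 3517.365.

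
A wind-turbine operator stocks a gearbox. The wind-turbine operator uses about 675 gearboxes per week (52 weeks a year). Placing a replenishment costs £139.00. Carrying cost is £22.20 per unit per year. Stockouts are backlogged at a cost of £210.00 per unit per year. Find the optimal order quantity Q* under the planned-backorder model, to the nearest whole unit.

Q* ≈ 697 gearboxes

Annual demand D = 675 × 52 = 35,100.
With planned backorders, Q* = √(2DS/H) · √((H+B)/B).
√(2DS/H) = √(2 × 35,100 × 139 / 22.2) = 662.979.
√((H+B)/B) = √((22.2+210)/210) = 1.0515.
Q* ≈ 697.141.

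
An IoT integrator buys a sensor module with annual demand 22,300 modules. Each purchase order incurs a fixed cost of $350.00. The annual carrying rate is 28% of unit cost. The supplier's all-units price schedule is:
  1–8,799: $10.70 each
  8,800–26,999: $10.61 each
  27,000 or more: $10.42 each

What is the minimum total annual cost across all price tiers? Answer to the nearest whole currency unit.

Holding cost per unit per year at price C is H = 0.28·C.
Evaluate total cost at each tier's feasible EOQ or, if the EOQ is below the tier, at the tier's minimum quantity.
EOQ at $10.70 = 2282.6 (feasible in tier 1): TC = 22,300×$10.70 + (22,300/2282.6)×350 + (2282.6/2)×0.28×$10.70 = $245,448.68.
EOQ at $10.61 = 2292.3 < 8800, so use break Q=8800: TC = 22,300×$10.61 + (22,300/8800.0)×350 + (8800.0/2)×0.28×$10.61 = $250,561.45.
EOQ at $10.42 = 2313.1 < 27000, so use break Q=27000: TC = 22,300×$10.42 + (22,300/27000.0)×350 + (27000.0/2)×0.28×$10.42 = $272,042.67.
Lowest total cost among the candidates is at Q = 2282.6.

TC* ≈ $245,449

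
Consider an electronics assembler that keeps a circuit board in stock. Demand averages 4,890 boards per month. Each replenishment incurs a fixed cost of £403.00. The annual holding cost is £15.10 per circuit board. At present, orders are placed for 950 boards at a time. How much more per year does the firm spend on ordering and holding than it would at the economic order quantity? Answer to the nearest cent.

Annual demand D = 4,890 × 12 = 58,680.
EOQ = √(2DS/H) = √(2 × 58,680 × 403 / 15.1) ≈ 1769.80.
Cost at Q* = (D/Q*)S + (Q*/2)H = √(2DSH) ≈ £26,723.97.
Cost at Q = 950: (58,680/950)×403 + (950/2)×15.1 = £24,892.67 + £7,172.50 = £32,065.17.
Excess = £32,065.17 − £26,723.97 = £5,341.20.

Extra cost ≈ £5,341.20 per year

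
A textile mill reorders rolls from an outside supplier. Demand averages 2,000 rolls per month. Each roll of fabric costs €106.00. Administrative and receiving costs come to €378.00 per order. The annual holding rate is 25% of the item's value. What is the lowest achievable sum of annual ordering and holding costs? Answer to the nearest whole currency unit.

TC* ≈ €21,928

Annual demand D = 2,000 × 12 = 24,000.
Holding cost H = 0.25 × €106.00 = €26.5000 per unit per year.
EOQ = √(2DS/H) = √(2 × 24,000 × 378 / 26.5) ≈ 827.45.
At the optimum the two cost components are equal, so total cost = 2·(Q*/2)H = Q*·H.
Minimum total = √(2DSH) = √(2 × 24,000 × 378 × 26.5) ≈ 21927.517.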